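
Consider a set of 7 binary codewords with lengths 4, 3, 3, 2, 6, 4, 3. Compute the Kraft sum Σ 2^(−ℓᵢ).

With common denominator 2^6 = 64: Σ 2^(−ℓᵢ) = 4/64 + 8/64 + 8/64 + 16/64 + 1/64 + 4/64 + 8/64 = 49/64 = 0.765625.

0.765625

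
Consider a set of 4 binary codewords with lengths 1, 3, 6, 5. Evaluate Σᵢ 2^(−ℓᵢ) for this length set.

0.671875

With common denominator 2^6 = 64: Σ 2^(−ℓᵢ) = 32/64 + 8/64 + 1/64 + 2/64 = 43/64 = 0.671875.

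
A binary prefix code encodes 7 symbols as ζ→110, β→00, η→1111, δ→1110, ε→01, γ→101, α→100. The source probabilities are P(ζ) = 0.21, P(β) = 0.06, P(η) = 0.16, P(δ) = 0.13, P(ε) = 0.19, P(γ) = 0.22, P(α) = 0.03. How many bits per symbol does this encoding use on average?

3.04 bits/symbol

L̄ = Σ pᵢ·ℓᵢ = 0.21·3 + 0.06·2 + 0.16·4 + 0.13·4 + 0.19·2 + 0.22·3 + 0.03·3 = 3.04 bits/symbol.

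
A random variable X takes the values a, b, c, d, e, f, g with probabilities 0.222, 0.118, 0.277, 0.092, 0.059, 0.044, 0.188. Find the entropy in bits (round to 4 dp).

2.5680 bits

H = −Σ pᵢ log₂ pᵢ.
−0.222·log₂(0.222) = 0.4820
−0.118·log₂(0.118) = 0.3638
−0.277·log₂(0.277) = 0.5130
−0.092·log₂(0.092) = 0.3167
−0.059·log₂(0.059) = 0.2409
−0.044·log₂(0.044) = 0.1983
−0.188·log₂(0.188) = 0.4533
Sum ≈ 2.5680 → 2.5680 bits.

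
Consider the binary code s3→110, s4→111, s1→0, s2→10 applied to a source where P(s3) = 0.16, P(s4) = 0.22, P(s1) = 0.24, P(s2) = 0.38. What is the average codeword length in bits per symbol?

L̄ = Σ pᵢ·ℓᵢ = 0.16·3 + 0.22·3 + 0.24·1 + 0.38·2 = 2.14 bits/symbol.

2.14 bits/symbol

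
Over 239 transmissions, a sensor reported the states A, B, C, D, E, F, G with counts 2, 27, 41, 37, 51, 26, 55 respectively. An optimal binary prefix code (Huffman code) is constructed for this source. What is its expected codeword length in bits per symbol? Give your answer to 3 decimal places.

Probabilities are the counts divided by 239.
Repeatedly combine the two least-probable nodes; the expected code length is the sum of the merged weights.
merge 2/239 + 26/239 → 28/239
merge 27/239 + 28/239 → 55/239
merge 37/239 + 41/239 → 78/239
merge 51/239 + 55/239 → 106/239
merge 55/239 + 78/239 → 133/239
merge 106/239 + 133/239 → 1
L = 28/239 + 55/239 + 78/239 + 106/239 + 133/239 + 1 = 639/239 ≈ 2.674 bits/symbol.

2.674 bits/symbol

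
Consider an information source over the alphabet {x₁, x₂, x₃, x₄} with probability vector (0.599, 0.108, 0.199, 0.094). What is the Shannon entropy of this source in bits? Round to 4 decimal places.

H = −Σ pᵢ log₂ pᵢ.
−0.599·log₂(0.599) = 0.4429
−0.108·log₂(0.108) = 0.3468
−0.199·log₂(0.199) = 0.4635
−0.094·log₂(0.094) = 0.3207
Sum ≈ 1.5738 → 1.5738 bits.

1.5738 bits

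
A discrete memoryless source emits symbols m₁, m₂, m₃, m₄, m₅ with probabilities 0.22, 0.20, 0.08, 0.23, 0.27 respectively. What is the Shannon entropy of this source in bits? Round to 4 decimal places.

2.2342 bits

H = −Σ pᵢ log₂ pᵢ.
−0.22·log₂(0.22) = 0.4806
−0.20·log₂(0.20) = 0.4644
−0.08·log₂(0.08) = 0.2915
−0.23·log₂(0.23) = 0.4877
−0.27·log₂(0.27) = 0.5100
Sum ≈ 2.2342 → 2.2342 bits.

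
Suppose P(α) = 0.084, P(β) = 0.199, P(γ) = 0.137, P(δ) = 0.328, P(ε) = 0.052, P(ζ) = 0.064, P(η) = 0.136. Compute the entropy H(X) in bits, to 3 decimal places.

H = −Σ pᵢ log₂ pᵢ.
−0.084·log₂(0.084) = 0.3002
−0.199·log₂(0.199) = 0.4635
−0.137·log₂(0.137) = 0.3929
−0.328·log₂(0.328) = 0.5275
−0.052·log₂(0.052) = 0.2218
−0.064·log₂(0.064) = 0.2538
−0.136·log₂(0.136) = 0.3915
Sum ≈ 2.5511 → 2.551 bits.

2.551 bits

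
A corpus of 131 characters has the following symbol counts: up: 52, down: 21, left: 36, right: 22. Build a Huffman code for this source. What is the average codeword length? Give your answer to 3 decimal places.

Probabilities are the counts divided by 131.
Repeatedly combine the two least-probable nodes; the expected code length is the sum of the merged weights.
merge 21/131 + 22/131 → 43/131
merge 36/131 + 43/131 → 79/131
merge 52/131 + 79/131 → 1
L = 43/131 + 79/131 + 1 = 253/131 ≈ 1.931 bits/symbol.

1.931 bits/symbol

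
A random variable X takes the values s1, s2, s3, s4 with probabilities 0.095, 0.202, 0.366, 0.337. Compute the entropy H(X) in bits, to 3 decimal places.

H = −Σ pᵢ log₂ pᵢ.
−0.095·log₂(0.095) = 0.3226
−0.202·log₂(0.202) = 0.4661
−0.366·log₂(0.366) = 0.5307
−0.337·log₂(0.337) = 0.5288
Sum ≈ 1.8483 → 1.848 bits.

1.848 bits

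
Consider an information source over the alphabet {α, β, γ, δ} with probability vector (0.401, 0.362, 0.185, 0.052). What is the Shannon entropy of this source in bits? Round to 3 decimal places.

H = −Σ pᵢ log₂ pᵢ.
−0.401·log₂(0.401) = 0.5286
−0.362·log₂(0.362) = 0.5307
−0.185·log₂(0.185) = 0.4504
−0.052·log₂(0.052) = 0.2218
Sum ≈ 1.7315 → 1.731 bits.

1.731 bits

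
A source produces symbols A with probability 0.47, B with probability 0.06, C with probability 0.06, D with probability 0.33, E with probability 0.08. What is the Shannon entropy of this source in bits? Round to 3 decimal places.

H = −Σ pᵢ log₂ pᵢ.
−0.47·log₂(0.47) = 0.5120
−0.06·log₂(0.06) = 0.2435
−0.06·log₂(0.06) = 0.2435
−0.33·log₂(0.33) = 0.5278
−0.08·log₂(0.08) = 0.2915
Sum ≈ 1.8184 → 1.818 bits.

1.818 bits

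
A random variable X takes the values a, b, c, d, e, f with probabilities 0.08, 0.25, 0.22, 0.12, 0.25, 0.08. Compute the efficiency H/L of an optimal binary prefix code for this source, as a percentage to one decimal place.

Entropy H = −Σ p log₂ p ≈ 2.4307 bits.
Huffman merges: 2/25+2/25→4/25; 3/25+4/25→7/25; 11/50+1/4→47/100; 1/4+7/25→53/100; 47/100+53/100→1. L = 61/25 ≈ 2.4400.
Efficiency = H/L = 2.4307/2.4400 = 99.6%.

99.6%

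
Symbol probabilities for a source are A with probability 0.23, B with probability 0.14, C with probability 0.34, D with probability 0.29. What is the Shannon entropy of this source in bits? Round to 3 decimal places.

1.932 bits

H = −Σ pᵢ log₂ pᵢ.
−0.23·log₂(0.23) = 0.4877
−0.14·log₂(0.14) = 0.3971
−0.34·log₂(0.34) = 0.5292
−0.29·log₂(0.29) = 0.5179
Sum ≈ 1.9319 → 1.932 bits.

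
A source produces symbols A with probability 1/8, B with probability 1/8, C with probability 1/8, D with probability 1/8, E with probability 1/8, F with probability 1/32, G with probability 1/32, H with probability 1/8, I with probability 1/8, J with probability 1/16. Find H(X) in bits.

3.1875 bits

Each probability is a power of 1/2, so log₂(1/p) is an integer.
H = Σ p·log₂(1/p) = 1/8·3 + 1/8·3 + 1/8·3 + 1/8·3 + 1/8·3 + 1/32·5 + 1/32·5 + 1/8·3 + 1/8·3 + 1/16·4 = 3.1875 bits.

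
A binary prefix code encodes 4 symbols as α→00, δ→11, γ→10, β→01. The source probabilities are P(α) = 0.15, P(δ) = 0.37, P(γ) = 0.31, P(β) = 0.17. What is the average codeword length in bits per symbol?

L̄ = Σ pᵢ·ℓᵢ = 0.15·2 + 0.37·2 + 0.31·2 + 0.17·2 = 2 bits/symbol.

2 bits/symbol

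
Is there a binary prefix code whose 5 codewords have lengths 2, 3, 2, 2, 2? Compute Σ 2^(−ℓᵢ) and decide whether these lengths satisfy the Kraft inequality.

With common denominator 2^3 = 8: Σ 2^(−ℓᵢ) = 2/8 + 1/8 + 2/8 + 2/8 + 2/8 = 9/8 = 1.125.
Kraft's inequality requires Σ ≤ 1; here Σ = 1.125 > 1, so no such prefix code exists.

1.125; no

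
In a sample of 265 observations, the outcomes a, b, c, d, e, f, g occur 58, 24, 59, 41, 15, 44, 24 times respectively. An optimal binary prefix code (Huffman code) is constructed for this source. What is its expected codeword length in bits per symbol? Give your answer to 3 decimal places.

2.706 bits/symbol

Probabilities are the counts divided by 265.
Repeatedly combine the two least-probable nodes; the expected code length is the sum of the merged weights.
merge 3/53 + 24/265 → 39/265
merge 24/265 + 39/265 → 63/265
merge 41/265 + 44/265 → 17/53
merge 58/265 + 59/265 → 117/265
merge 63/265 + 17/53 → 148/265
merge 117/265 + 148/265 → 1
L = 39/265 + 63/265 + 17/53 + 117/265 + 148/265 + 1 = 717/265 ≈ 2.706 bits/symbol.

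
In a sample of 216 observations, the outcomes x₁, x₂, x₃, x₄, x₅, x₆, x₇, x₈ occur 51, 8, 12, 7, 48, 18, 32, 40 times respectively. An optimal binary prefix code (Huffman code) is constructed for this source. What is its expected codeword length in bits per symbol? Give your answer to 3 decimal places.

Probabilities are the counts divided by 216.
Repeatedly combine the two least-probable nodes; the expected code length is the sum of the merged weights.
merge 7/216 + 1/27 → 5/72
merge 1/18 + 5/72 → 1/8
merge 1/12 + 1/8 → 5/24
merge 4/27 + 5/27 → 1/3
merge 5/24 + 2/9 → 31/72
merge 17/72 + 1/3 → 41/72
merge 31/72 + 41/72 → 1
L = 5/72 + 1/8 + 5/24 + 1/3 + 31/72 + 41/72 + 1 = 197/72 ≈ 2.736 bits/symbol.

2.736 bits/symbol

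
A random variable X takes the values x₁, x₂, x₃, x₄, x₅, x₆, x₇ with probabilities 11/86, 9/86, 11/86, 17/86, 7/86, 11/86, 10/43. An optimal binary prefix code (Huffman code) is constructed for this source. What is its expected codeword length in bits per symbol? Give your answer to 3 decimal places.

2.756 bits/symbol

Repeatedly combine the two least-probable nodes; the expected code length is the sum of the merged weights.
merge 7/86 + 9/86 → 8/43
merge 11/86 + 11/86 → 11/43
merge 11/86 + 8/43 → 27/86
merge 17/86 + 10/43 → 37/86
merge 11/43 + 27/86 → 49/86
merge 37/86 + 49/86 → 1
L = 8/43 + 11/43 + 27/86 + 37/86 + 49/86 + 1 = 237/86 ≈ 2.756 bits/symbol.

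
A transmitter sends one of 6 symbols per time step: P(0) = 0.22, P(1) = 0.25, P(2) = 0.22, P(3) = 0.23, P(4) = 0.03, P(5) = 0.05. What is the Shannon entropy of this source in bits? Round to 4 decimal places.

H = −Σ pᵢ log₂ pᵢ.
−0.22·log₂(0.22) = 0.4806
−0.25·log₂(0.25) = 0.5000
−0.22·log₂(0.22) = 0.4806
−0.23·log₂(0.23) = 0.4877
−0.03·log₂(0.03) = 0.1518
−0.05·log₂(0.05) = 0.2161
Sum ≈ 2.3167 → 2.3167 bits.

2.3167 bits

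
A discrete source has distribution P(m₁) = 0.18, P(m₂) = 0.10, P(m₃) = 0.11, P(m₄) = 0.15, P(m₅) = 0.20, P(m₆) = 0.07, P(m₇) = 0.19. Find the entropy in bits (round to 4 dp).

2.7265 bits

H = −Σ pᵢ log₂ pᵢ.
−0.18·log₂(0.18) = 0.4453
−0.10·log₂(0.10) = 0.3322
−0.11·log₂(0.11) = 0.3503
−0.15·log₂(0.15) = 0.4105
−0.20·log₂(0.20) = 0.4644
−0.07·log₂(0.07) = 0.2686
−0.19·log₂(0.19) = 0.4552
Sum ≈ 2.7265 → 2.7265 bits.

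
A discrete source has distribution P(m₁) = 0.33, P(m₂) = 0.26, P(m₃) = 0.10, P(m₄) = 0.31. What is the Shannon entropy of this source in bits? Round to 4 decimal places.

H = −Σ pᵢ log₂ pᵢ.
−0.33·log₂(0.33) = 0.5278
−0.26·log₂(0.26) = 0.5053
−0.10·log₂(0.10) = 0.3322
−0.31·log₂(0.31) = 0.5238
Sum ≈ 1.8891 → 1.8891 bits.

1.8891 bits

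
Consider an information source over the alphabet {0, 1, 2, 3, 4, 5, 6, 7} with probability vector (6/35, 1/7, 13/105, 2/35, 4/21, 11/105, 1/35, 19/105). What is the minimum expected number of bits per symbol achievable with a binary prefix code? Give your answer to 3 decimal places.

Repeatedly combine the two least-probable nodes; the expected code length is the sum of the merged weights.
merge 1/35 + 2/35 → 3/35
merge 3/35 + 11/105 → 4/21
merge 13/105 + 1/7 → 4/15
merge 6/35 + 19/105 → 37/105
merge 4/21 + 4/21 → 8/21
merge 4/15 + 37/105 → 13/21
merge 8/21 + 13/21 → 1
L = 3/35 + 4/21 + 4/15 + 37/105 + 8/21 + 13/21 + 1 = 304/105 ≈ 2.895 bits/symbol.

2.895 bits/symbol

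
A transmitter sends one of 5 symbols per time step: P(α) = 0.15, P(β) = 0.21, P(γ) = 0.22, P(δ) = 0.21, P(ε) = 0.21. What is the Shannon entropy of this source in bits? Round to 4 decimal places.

2.3096 bits

H = −Σ pᵢ log₂ pᵢ.
−0.15·log₂(0.15) = 0.4105
−0.21·log₂(0.21) = 0.4728
−0.22·log₂(0.22) = 0.4806
−0.21·log₂(0.21) = 0.4728
−0.21·log₂(0.21) = 0.4728
Sum ≈ 2.3096 → 2.3096 bits.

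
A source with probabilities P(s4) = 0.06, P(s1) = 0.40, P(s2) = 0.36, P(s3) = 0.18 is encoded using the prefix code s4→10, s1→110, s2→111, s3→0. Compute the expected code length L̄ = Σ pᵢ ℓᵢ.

2.58 bits/symbol

L̄ = Σ pᵢ·ℓᵢ = 0.06·2 + 0.40·3 + 0.36·3 + 0.18·1 = 2.58 bits/symbol.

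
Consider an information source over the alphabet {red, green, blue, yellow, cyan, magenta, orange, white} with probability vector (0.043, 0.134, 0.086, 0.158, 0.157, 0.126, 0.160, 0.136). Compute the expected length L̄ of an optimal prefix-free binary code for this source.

2.969 bits/symbol

Repeatedly combine the two least-probable nodes; the expected code length is the sum of the merged weights.
merge 43/1000 + 43/500 → 129/1000
merge 63/500 + 129/1000 → 51/200
merge 67/500 + 17/125 → 27/100
merge 157/1000 + 79/500 → 63/200
merge 4/25 + 51/200 → 83/200
merge 27/100 + 63/200 → 117/200
merge 83/200 + 117/200 → 1
L = 129/1000 + 51/200 + 27/100 + 63/200 + 83/200 + 117/200 + 1 = 2969/1000 = 2.969 bits/symbol.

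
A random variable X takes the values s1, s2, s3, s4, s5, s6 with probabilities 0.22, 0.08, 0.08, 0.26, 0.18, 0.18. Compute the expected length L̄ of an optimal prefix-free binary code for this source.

2.5 bits/symbol

Repeatedly combine the two least-probable nodes; the expected code length is the sum of the merged weights.
merge 2/25 + 2/25 → 4/25
merge 4/25 + 9/50 → 17/50
merge 9/50 + 11/50 → 2/5
merge 13/50 + 17/50 → 3/5
merge 2/5 + 3/5 → 1
L = 4/25 + 17/50 + 2/5 + 3/5 + 1 = 5/2 = 2.5 bits/symbol.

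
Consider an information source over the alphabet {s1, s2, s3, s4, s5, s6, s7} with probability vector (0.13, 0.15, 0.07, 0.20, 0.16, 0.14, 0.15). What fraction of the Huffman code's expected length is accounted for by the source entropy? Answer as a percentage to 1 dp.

Entropy H = −Σ p log₂ p ≈ 2.7568 bits.
Huffman merges: 7/100+13/100→1/5; 7/50+3/20→29/100; 3/20+4/25→31/100; 1/5+1/5→2/5; 29/100+31/100→3/5; 2/5+3/5→1. L = 14/5 ≈ 2.8000.
Efficiency = H/L = 2.7568/2.8000 = 98.5%.

98.5%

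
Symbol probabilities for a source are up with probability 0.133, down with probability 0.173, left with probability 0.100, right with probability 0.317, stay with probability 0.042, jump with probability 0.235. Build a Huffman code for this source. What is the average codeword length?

2.417 bits/symbol

Repeatedly combine the two least-probable nodes; the expected code length is the sum of the merged weights.
merge 21/500 + 1/10 → 71/500
merge 133/1000 + 71/500 → 11/40
merge 173/1000 + 47/200 → 51/125
merge 11/40 + 317/1000 → 74/125
merge 51/125 + 74/125 → 1
L = 71/500 + 11/40 + 51/125 + 74/125 + 1 = 2417/1000 = 2.417 bits/symbol.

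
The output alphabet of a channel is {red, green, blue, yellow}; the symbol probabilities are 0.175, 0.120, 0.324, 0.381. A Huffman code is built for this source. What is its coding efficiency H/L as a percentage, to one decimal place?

Entropy H = −Σ p log₂ p ≈ 1.8643 bits.
Huffman merges: 3/25+7/40→59/200; 59/200+81/250→619/1000; 381/1000+619/1000→1. L = 957/500 ≈ 1.9140.
Efficiency = H/L = 1.8643/1.9140 = 97.4%.

97.4%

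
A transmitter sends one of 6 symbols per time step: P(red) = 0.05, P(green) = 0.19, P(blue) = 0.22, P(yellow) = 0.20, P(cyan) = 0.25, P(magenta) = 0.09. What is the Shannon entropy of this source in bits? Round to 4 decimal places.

2.4289 bits

H = −Σ pᵢ log₂ pᵢ.
−0.05·log₂(0.05) = 0.2161
−0.19·log₂(0.19) = 0.4552
−0.22·log₂(0.22) = 0.4806
−0.20·log₂(0.20) = 0.4644
−0.25·log₂(0.25) = 0.5000
−0.09·log₂(0.09) = 0.3127
Sum ≈ 2.4289 → 2.4289 bits.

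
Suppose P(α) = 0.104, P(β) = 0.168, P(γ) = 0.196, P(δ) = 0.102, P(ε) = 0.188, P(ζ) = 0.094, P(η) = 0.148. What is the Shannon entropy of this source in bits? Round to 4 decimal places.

H = −Σ pᵢ log₂ pᵢ.
−0.104·log₂(0.104) = 0.3396
−0.168·log₂(0.168) = 0.4323
−0.196·log₂(0.196) = 0.4608
−0.102·log₂(0.102) = 0.3359
−0.188·log₂(0.188) = 0.4533
−0.094·log₂(0.094) = 0.3207
−0.148·log₂(0.148) = 0.4079
Sum ≈ 2.7506 → 2.7506 bits.

2.7506 bits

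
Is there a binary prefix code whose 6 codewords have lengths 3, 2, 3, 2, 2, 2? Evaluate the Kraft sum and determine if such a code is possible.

1.25; no

With common denominator 2^3 = 8: Σ 2^(−ℓᵢ) = 1/8 + 2/8 + 1/8 + 2/8 + 2/8 + 2/8 = 10/8 = 1.25.
Kraft's inequality requires Σ ≤ 1; here Σ = 1.25 > 1, so no such prefix code exists.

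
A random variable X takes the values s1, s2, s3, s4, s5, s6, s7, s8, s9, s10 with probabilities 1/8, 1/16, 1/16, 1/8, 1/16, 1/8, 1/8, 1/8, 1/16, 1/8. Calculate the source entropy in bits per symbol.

3.25 bits

Each probability is a power of 1/2, so log₂(1/p) is an integer.
H = Σ p·log₂(1/p) = 1/8·3 + 1/16·4 + 1/16·4 + 1/8·3 + 1/16·4 + 1/8·3 + 1/8·3 + 1/8·3 + 1/16·4 + 1/8·3 = 3.25 bits.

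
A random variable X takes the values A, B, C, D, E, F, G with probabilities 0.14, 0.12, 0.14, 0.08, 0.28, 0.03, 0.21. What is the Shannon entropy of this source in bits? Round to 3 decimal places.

H = −Σ pᵢ log₂ pᵢ.
−0.14·log₂(0.14) = 0.3971
−0.12·log₂(0.12) = 0.3671
−0.14·log₂(0.14) = 0.3971
−0.08·log₂(0.08) = 0.2915
−0.28·log₂(0.28) = 0.5142
−0.03·log₂(0.03) = 0.1518
−0.21·log₂(0.21) = 0.4728
Sum ≈ 2.5916 → 2.592 bits.

2.592 bits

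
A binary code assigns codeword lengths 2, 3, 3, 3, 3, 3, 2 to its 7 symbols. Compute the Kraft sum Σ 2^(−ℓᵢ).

With common denominator 2^3 = 8: Σ 2^(−ℓᵢ) = 2/8 + 1/8 + 1/8 + 1/8 + 1/8 + 1/8 + 2/8 = 9/8 = 1.125.

1.125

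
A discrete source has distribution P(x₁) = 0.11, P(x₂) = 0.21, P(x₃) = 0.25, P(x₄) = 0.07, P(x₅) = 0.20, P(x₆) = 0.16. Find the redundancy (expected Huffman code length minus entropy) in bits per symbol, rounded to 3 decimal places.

Entropy H = −Σ p log₂ p ≈ 2.4791 bits.
Huffman merges: 7/100+11/100→9/50; 4/25+9/50→17/50; 1/5+21/100→41/100; 1/4+17/50→59/100; 41/100+59/100→1. L = 63/25 ≈ 2.5200.
L − H = 2.5200 − 2.4791 = 0.041 bits.

0.041 bits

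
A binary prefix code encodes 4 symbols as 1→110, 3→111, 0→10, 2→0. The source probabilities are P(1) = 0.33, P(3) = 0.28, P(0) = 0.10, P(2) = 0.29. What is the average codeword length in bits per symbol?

2.32 bits/symbol

L̄ = Σ pᵢ·ℓᵢ = 0.33·3 + 0.28·3 + 0.10·2 + 0.29·1 = 2.32 bits/symbol.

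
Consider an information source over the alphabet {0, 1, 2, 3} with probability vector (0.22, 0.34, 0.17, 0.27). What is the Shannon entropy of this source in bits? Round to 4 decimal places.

H = −Σ pᵢ log₂ pᵢ.
−0.22·log₂(0.22) = 0.4806
−0.34·log₂(0.34) = 0.5292
−0.17·log₂(0.17) = 0.4346
−0.27·log₂(0.27) = 0.5100
Sum ≈ 1.9544 → 1.9544 bits.

1.9544 bits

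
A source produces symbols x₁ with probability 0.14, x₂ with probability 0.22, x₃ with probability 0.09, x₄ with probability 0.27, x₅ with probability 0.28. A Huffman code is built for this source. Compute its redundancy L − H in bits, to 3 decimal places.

0.015 bits

Entropy H = −Σ p log₂ p ≈ 2.2146 bits.
Huffman merges: 9/100+7/50→23/100; 11/50+23/100→9/20; 27/100+7/25→11/20; 9/20+11/20→1. L = 223/100 ≈ 2.2300.
L − H = 2.2300 − 2.2146 = 0.015 bits.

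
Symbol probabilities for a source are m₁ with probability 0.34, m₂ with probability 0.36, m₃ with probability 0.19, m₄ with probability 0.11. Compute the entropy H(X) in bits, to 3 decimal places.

H = −Σ pᵢ log₂ pᵢ.
−0.34·log₂(0.34) = 0.5292
−0.36·log₂(0.36) = 0.5306
−0.19·log₂(0.19) = 0.4552
−0.11·log₂(0.11) = 0.3503
Sum ≈ 1.8653 → 1.865 bits.

1.865 bits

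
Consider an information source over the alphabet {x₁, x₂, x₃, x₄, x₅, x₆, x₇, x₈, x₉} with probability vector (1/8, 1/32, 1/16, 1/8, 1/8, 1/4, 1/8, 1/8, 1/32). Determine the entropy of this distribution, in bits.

2.9375 bits

Each probability is a power of 1/2, so log₂(1/p) is an integer.
H = Σ p·log₂(1/p) = 1/8·3 + 1/32·5 + 1/16·4 + 1/8·3 + 1/8·3 + 1/4·2 + 1/8·3 + 1/8·3 + 1/32·5 = 2.9375 bits.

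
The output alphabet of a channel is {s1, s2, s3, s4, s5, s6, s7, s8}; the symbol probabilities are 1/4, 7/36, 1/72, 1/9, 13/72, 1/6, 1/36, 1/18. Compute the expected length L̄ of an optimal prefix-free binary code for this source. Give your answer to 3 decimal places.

Repeatedly combine the two least-probable nodes; the expected code length is the sum of the merged weights.
merge 1/72 + 1/36 → 1/24
merge 1/24 + 1/18 → 7/72
merge 7/72 + 1/9 → 5/24
merge 1/6 + 13/72 → 25/72
merge 7/36 + 5/24 → 29/72
merge 1/4 + 25/72 → 43/72
merge 29/72 + 43/72 → 1
L = 1/24 + 7/72 + 5/24 + 25/72 + 29/72 + 43/72 + 1 = 97/36 ≈ 2.694 bits/symbol.

2.694 bits/symbol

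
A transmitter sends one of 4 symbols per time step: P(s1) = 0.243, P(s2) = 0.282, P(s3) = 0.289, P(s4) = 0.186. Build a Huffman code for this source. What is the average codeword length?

2 bits/symbol

Repeatedly combine the two least-probable nodes; the expected code length is the sum of the merged weights.
merge 93/500 + 243/1000 → 429/1000
merge 141/500 + 289/1000 → 571/1000
merge 429/1000 + 571/1000 → 1
L = 429/1000 + 571/1000 + 1 = 2 bits/symbol.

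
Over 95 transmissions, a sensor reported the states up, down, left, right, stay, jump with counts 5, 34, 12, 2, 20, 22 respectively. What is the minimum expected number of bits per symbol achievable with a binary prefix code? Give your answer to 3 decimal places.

2.274 bits/symbol

Probabilities are the counts divided by 95.
Repeatedly combine the two least-probable nodes; the expected code length is the sum of the merged weights.
merge 2/95 + 1/19 → 7/95
merge 7/95 + 12/95 → 1/5
merge 1/5 + 4/19 → 39/95
merge 22/95 + 34/95 → 56/95
merge 39/95 + 56/95 → 1
L = 7/95 + 1/5 + 39/95 + 56/95 + 1 = 216/95 ≈ 2.274 bits/symbol.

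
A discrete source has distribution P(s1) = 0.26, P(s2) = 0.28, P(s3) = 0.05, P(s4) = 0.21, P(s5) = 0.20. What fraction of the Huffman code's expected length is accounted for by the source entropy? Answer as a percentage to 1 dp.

96.6%

Entropy H = −Σ p log₂ p ≈ 2.1728 bits.
Huffman merges: 1/20+1/5→1/4; 21/100+1/4→23/50; 13/50+7/25→27/50; 23/50+27/50→1. L = 9/4 ≈ 2.2500.
Efficiency = H/L = 2.1728/2.2500 = 96.6%.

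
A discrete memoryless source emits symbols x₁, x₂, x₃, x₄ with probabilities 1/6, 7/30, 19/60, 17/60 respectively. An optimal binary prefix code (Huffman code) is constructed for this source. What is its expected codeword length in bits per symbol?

2 bits/symbol

Repeatedly combine the two least-probable nodes; the expected code length is the sum of the merged weights.
merge 1/6 + 7/30 → 2/5
merge 17/60 + 19/60 → 3/5
merge 2/5 + 3/5 → 1
L = 2/5 + 3/5 + 1 = 2 bits/symbol.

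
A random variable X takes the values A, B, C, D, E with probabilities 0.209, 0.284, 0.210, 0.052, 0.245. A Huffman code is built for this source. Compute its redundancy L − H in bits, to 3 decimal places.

Entropy H = −Σ p log₂ p ≈ 2.1795 bits.
Huffman merges: 13/250+209/1000→261/1000; 21/100+49/200→91/200; 261/1000+71/250→109/200; 91/200+109/200→1. L = 2261/1000 ≈ 2.2610.
L − H = 2.2610 − 2.1795 = 0.081 bits.

0.081 bits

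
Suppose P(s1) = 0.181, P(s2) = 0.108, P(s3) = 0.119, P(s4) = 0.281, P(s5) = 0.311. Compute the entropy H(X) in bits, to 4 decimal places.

2.1972 bits

H = −Σ pᵢ log₂ pᵢ.
−0.181·log₂(0.181) = 0.4463
−0.108·log₂(0.108) = 0.3468
−0.119·log₂(0.119) = 0.3654
−0.281·log₂(0.281) = 0.5146
−0.311·log₂(0.311) = 0.5240
Sum ≈ 2.1972 → 2.1972 bits.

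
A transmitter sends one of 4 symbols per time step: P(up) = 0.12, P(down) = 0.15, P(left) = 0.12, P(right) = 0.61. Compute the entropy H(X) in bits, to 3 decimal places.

1.580 bits

H = −Σ pᵢ log₂ pᵢ.
−0.12·log₂(0.12) = 0.3671
−0.15·log₂(0.15) = 0.4105
−0.12·log₂(0.12) = 0.3671
−0.61·log₂(0.61) = 0.4350
Sum ≈ 1.5797 → 1.580 bits.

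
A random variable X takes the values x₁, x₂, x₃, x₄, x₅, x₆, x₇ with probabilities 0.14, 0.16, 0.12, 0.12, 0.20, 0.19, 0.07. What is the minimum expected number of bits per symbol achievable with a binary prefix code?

2.8 bits/symbol

Repeatedly combine the two least-probable nodes; the expected code length is the sum of the merged weights.
merge 7/100 + 3/25 → 19/100
merge 3/25 + 7/50 → 13/50
merge 4/25 + 19/100 → 7/20
merge 19/100 + 1/5 → 39/100
merge 13/50 + 7/20 → 61/100
merge 39/100 + 61/100 → 1
L = 19/100 + 13/50 + 7/20 + 39/100 + 61/100 + 1 = 14/5 = 2.8 bits/symbol.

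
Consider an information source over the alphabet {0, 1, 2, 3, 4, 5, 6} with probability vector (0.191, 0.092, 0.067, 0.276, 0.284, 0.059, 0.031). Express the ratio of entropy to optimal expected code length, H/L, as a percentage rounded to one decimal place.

98.5%

Entropy H = −Σ p log₂ p ≈ 2.4588 bits.
Huffman merges: 31/1000+59/1000→9/100; 67/1000+9/100→157/1000; 23/250+157/1000→249/1000; 191/1000+249/1000→11/25; 69/250+71/250→14/25; 11/25+14/25→1. L = 312/125 ≈ 2.4960.
Efficiency = H/L = 2.4588/2.4960 = 98.5%.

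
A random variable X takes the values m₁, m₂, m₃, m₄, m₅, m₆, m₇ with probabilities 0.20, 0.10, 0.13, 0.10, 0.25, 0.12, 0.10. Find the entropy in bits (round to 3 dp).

H = −Σ pᵢ log₂ pᵢ.
−0.20·log₂(0.20) = 0.4644
−0.10·log₂(0.10) = 0.3322
−0.13·log₂(0.13) = 0.3826
−0.10·log₂(0.10) = 0.3322
−0.25·log₂(0.25) = 0.5000
−0.12·log₂(0.12) = 0.3671
−0.10·log₂(0.10) = 0.3322
Sum ≈ 2.7107 → 2.711 bits.

2.711 bits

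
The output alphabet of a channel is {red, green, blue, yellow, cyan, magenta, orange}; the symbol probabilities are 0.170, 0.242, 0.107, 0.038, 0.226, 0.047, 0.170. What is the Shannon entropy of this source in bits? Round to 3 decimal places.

2.581 bits

H = −Σ pᵢ log₂ pᵢ.
−0.170·log₂(0.170) = 0.4346
−0.242·log₂(0.242) = 0.4954
−0.107·log₂(0.107) = 0.3450
−0.038·log₂(0.038) = 0.1793
−0.226·log₂(0.226) = 0.4849
−0.047·log₂(0.047) = 0.2073
−0.170·log₂(0.170) = 0.4346
Sum ≈ 2.5810 → 2.581 bits.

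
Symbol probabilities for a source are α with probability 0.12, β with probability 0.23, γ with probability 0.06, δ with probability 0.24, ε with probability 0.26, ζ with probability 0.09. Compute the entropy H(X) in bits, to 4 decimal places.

2.4103 bits

H = −Σ pᵢ log₂ pᵢ.
−0.12·log₂(0.12) = 0.3671
−0.23·log₂(0.23) = 0.4877
−0.06·log₂(0.06) = 0.2435
−0.24·log₂(0.24) = 0.4941
−0.26·log₂(0.26) = 0.5053
−0.09·log₂(0.09) = 0.3127
Sum ≈ 2.4103 → 2.4103 bits.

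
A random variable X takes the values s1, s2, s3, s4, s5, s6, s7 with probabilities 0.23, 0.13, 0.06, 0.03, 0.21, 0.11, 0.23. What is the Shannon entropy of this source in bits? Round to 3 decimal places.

2.576 bits

H = −Σ pᵢ log₂ pᵢ.
−0.23·log₂(0.23) = 0.4877
−0.13·log₂(0.13) = 0.3826
−0.06·log₂(0.06) = 0.2435
−0.03·log₂(0.03) = 0.1518
−0.21·log₂(0.21) = 0.4728
−0.11·log₂(0.11) = 0.3503
−0.23·log₂(0.23) = 0.4877
Sum ≈ 2.5764 → 2.576 bits.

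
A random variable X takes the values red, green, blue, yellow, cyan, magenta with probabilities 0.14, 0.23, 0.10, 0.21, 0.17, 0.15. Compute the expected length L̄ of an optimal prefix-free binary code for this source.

Repeatedly combine the two least-probable nodes; the expected code length is the sum of the merged weights.
merge 1/10 + 7/50 → 6/25
merge 3/20 + 17/100 → 8/25
merge 21/100 + 23/100 → 11/25
merge 6/25 + 8/25 → 14/25
merge 11/25 + 14/25 → 1
L = 6/25 + 8/25 + 11/25 + 14/25 + 1 = 64/25 = 2.56 bits/symbol.

2.56 bits/symbol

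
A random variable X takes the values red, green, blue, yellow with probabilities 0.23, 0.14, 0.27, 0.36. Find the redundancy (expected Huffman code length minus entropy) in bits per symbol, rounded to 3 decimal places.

Entropy H = −Σ p log₂ p ≈ 1.9254 bits.
Huffman merges: 7/50+23/100→37/100; 27/100+9/25→63/100; 37/100+63/100→1. L = 2 ≈ 2.0000.
L − H = 2.0000 − 1.9254 = 0.075 bits.

0.075 bits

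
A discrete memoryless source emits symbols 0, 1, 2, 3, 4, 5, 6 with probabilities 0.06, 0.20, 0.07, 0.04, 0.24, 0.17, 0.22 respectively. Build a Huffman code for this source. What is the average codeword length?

2.61 bits/symbol

Repeatedly combine the two least-probable nodes; the expected code length is the sum of the merged weights.
merge 1/25 + 3/50 → 1/10
merge 7/100 + 1/10 → 17/100
merge 17/100 + 17/100 → 17/50
merge 1/5 + 11/50 → 21/50
merge 6/25 + 17/50 → 29/50
merge 21/50 + 29/50 → 1
L = 1/10 + 17/100 + 17/50 + 21/50 + 29/50 + 1 = 261/100 = 2.61 bits/symbol.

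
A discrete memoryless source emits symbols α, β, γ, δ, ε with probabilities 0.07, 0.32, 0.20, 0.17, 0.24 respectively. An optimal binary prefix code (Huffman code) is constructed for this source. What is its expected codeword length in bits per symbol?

2.24 bits/symbol

Repeatedly combine the two least-probable nodes; the expected code length is the sum of the merged weights.
merge 7/100 + 17/100 → 6/25
merge 1/5 + 6/25 → 11/25
merge 6/25 + 8/25 → 14/25
merge 11/25 + 14/25 → 1
L = 6/25 + 11/25 + 14/25 + 1 = 56/25 = 2.24 bits/symbol.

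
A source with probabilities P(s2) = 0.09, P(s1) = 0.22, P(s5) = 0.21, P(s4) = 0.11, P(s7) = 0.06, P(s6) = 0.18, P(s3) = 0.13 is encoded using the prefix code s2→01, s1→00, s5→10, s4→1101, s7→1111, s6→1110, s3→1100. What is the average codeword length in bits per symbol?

L̄ = Σ pᵢ·ℓᵢ = 0.09·2 + 0.22·2 + 0.21·2 + 0.11·4 + 0.06·4 + 0.18·4 + 0.13·4 = 2.96 bits/symbol.

2.96 bits/symbol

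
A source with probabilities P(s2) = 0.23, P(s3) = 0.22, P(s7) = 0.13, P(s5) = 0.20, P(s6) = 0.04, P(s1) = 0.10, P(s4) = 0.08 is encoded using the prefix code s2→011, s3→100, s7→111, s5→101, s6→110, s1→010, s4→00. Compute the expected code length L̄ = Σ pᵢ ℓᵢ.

2.92 bits/symbol

L̄ = Σ pᵢ·ℓᵢ = 0.23·3 + 0.22·3 + 0.13·3 + 0.20·3 + 0.04·3 + 0.10·3 + 0.08·2 = 2.92 bits/symbol.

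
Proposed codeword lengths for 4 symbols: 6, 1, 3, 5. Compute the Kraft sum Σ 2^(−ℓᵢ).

0.671875

With common denominator 2^6 = 64: Σ 2^(−ℓᵢ) = 1/64 + 32/64 + 8/64 + 2/64 = 43/64 = 0.671875.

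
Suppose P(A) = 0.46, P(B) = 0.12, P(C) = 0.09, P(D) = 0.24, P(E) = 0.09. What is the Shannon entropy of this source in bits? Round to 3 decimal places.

2.002 bits

H = −Σ pᵢ log₂ pᵢ.
−0.46·log₂(0.46) = 0.5153
−0.12·log₂(0.12) = 0.3671
−0.09·log₂(0.09) = 0.3127
−0.24·log₂(0.24) = 0.4941
−0.09·log₂(0.09) = 0.3127
Sum ≈ 2.0018 → 2.002 bits.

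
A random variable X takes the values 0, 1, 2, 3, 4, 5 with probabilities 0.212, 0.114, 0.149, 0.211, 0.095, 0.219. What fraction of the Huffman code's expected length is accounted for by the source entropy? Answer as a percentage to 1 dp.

Entropy H = −Σ p log₂ p ≈ 2.5169 bits.
Huffman merges: 19/200+57/500→209/1000; 149/1000+209/1000→179/500; 211/1000+53/250→423/1000; 219/1000+179/500→577/1000; 423/1000+577/1000→1. L = 2567/1000 ≈ 2.5670.
Efficiency = H/L = 2.5169/2.5670 = 98.0%.

98.0%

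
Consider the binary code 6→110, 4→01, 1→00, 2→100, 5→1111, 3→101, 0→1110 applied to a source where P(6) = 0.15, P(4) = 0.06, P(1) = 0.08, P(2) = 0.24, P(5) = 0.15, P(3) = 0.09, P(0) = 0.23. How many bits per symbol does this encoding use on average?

3.24 bits/symbol

L̄ = Σ pᵢ·ℓᵢ = 0.15·3 + 0.06·2 + 0.08·2 + 0.24·3 + 0.15·4 + 0.09·3 + 0.23·4 = 3.24 bits/symbol.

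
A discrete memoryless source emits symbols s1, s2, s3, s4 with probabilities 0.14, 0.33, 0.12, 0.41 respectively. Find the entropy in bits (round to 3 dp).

1.819 bits

H = −Σ pᵢ log₂ pᵢ.
−0.14·log₂(0.14) = 0.3971
−0.33·log₂(0.33) = 0.5278
−0.12·log₂(0.12) = 0.3671
−0.41·log₂(0.41) = 0.5274
Sum ≈ 1.8194 → 1.819 bits.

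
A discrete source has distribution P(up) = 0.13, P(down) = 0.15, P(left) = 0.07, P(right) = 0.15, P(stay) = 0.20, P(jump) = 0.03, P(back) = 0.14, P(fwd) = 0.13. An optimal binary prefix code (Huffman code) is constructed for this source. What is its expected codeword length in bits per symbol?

2.9 bits/symbol

Repeatedly combine the two least-probable nodes; the expected code length is the sum of the merged weights.
merge 3/100 + 7/100 → 1/10
merge 1/10 + 13/100 → 23/100
merge 13/100 + 7/50 → 27/100
merge 3/20 + 3/20 → 3/10
merge 1/5 + 23/100 → 43/100
merge 27/100 + 3/10 → 57/100
merge 43/100 + 57/100 → 1
L = 1/10 + 23/100 + 27/100 + 3/10 + 43/100 + 57/100 + 1 = 29/10 = 2.9 bits/symbol.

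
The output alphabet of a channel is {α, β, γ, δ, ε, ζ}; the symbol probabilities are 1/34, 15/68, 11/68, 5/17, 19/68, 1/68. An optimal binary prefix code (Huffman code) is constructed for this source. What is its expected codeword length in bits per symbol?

Repeatedly combine the two least-probable nodes; the expected code length is the sum of the merged weights.
merge 1/68 + 1/34 → 3/68
merge 3/68 + 11/68 → 7/34
merge 7/34 + 15/68 → 29/68
merge 19/68 + 5/17 → 39/68
merge 29/68 + 39/68 → 1
L = 3/68 + 7/34 + 29/68 + 39/68 + 1 = 9/4 = 2.25 bits/symbol.

2.25 bits/symbol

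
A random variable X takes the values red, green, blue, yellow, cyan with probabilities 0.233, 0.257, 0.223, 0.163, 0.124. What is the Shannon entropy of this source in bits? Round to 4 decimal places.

2.2762 bits

H = −Σ pᵢ log₂ pᵢ.
−0.233·log₂(0.233) = 0.4897
−0.257·log₂(0.257) = 0.5038
−0.223·log₂(0.223) = 0.4828
−0.163·log₂(0.163) = 0.4266
−0.124·log₂(0.124) = 0.3734
Sum ≈ 2.2762 → 2.2762 bits.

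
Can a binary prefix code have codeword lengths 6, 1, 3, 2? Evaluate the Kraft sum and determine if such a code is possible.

With common denominator 2^6 = 64: Σ 2^(−ℓᵢ) = 1/64 + 32/64 + 8/64 + 16/64 = 57/64 = 0.890625.
Kraft's inequality requires Σ ≤ 1; here Σ = 0.890625 ≤ 1, so such a prefix code exists.

0.890625; yes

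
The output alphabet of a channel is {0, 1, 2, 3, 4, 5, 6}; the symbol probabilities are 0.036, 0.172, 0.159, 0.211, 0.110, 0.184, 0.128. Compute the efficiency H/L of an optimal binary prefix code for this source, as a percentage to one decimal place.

97.6%

Entropy H = −Σ p log₂ p ≈ 2.6842 bits.
Huffman merges: 9/250+11/100→73/500; 16/125+73/500→137/500; 159/1000+43/250→331/1000; 23/125+211/1000→79/200; 137/500+331/1000→121/200; 79/200+121/200→1. L = 2751/1000 ≈ 2.7510.
Efficiency = H/L = 2.6842/2.7510 = 97.6%.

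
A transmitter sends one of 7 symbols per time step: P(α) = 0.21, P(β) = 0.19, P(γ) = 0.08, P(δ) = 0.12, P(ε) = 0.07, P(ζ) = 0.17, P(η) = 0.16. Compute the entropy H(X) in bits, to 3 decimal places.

H = −Σ pᵢ log₂ pᵢ.
−0.21·log₂(0.21) = 0.4728
−0.19·log₂(0.19) = 0.4552
−0.08·log₂(0.08) = 0.2915
−0.12·log₂(0.12) = 0.3671
−0.07·log₂(0.07) = 0.2686
−0.17·log₂(0.17) = 0.4346
−0.16·log₂(0.16) = 0.4230
Sum ≈ 2.7128 → 2.713 bits.

2.713 bits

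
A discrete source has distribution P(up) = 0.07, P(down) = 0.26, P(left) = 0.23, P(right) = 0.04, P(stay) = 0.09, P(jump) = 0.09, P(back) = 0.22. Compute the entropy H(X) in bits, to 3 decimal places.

2.553 bits

H = −Σ pᵢ log₂ pᵢ.
−0.07·log₂(0.07) = 0.2686
−0.26·log₂(0.26) = 0.5053
−0.23·log₂(0.23) = 0.4877
−0.04·log₂(0.04) = 0.1858
−0.09·log₂(0.09) = 0.3127
−0.09·log₂(0.09) = 0.3127
−0.22·log₂(0.22) = 0.4806
Sum ≈ 2.5531 → 2.553 bits.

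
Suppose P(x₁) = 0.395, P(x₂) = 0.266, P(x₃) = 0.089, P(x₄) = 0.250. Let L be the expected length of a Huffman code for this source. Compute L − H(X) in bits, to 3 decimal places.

0.096 bits

Entropy H = −Σ p log₂ p ≈ 1.8481 bits.
Huffman merges: 89/1000+1/4→339/1000; 133/500+339/1000→121/200; 79/200+121/200→1. L = 243/125 ≈ 1.9440.
L − H = 1.9440 − 1.8481 = 0.096 bits.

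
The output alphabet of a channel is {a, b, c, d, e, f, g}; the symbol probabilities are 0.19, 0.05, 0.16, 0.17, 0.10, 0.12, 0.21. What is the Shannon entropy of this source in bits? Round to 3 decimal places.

H = −Σ pᵢ log₂ pᵢ.
−0.19·log₂(0.19) = 0.4552
−0.05·log₂(0.05) = 0.2161
−0.16·log₂(0.16) = 0.4230
−0.17·log₂(0.17) = 0.4346
−0.10·log₂(0.10) = 0.3322
−0.12·log₂(0.12) = 0.3671
−0.21·log₂(0.21) = 0.4728
Sum ≈ 2.7010 → 2.701 bits.

2.701 bits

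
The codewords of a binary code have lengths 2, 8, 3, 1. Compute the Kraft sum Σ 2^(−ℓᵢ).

0.87890625

With common denominator 2^8 = 256: Σ 2^(−ℓᵢ) = 64/256 + 1/256 + 32/256 + 128/256 = 225/256 = 0.87890625.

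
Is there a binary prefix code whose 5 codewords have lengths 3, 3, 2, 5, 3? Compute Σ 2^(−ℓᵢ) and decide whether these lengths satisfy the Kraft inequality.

0.65625; yes

With common denominator 2^5 = 32: Σ 2^(−ℓᵢ) = 4/32 + 4/32 + 8/32 + 1/32 + 4/32 = 21/32 = 0.65625.
Kraft's inequality requires Σ ≤ 1; here Σ = 0.65625 ≤ 1, so such a prefix code exists.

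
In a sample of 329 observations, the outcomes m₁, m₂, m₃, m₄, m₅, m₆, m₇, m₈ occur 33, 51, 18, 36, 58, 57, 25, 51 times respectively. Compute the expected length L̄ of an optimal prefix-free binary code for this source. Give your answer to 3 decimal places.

2.954 bits/symbol

Probabilities are the counts divided by 329.
Repeatedly combine the two least-probable nodes; the expected code length is the sum of the merged weights.
merge 18/329 + 25/329 → 43/329
merge 33/329 + 36/329 → 69/329
merge 43/329 + 51/329 → 2/7
merge 51/329 + 57/329 → 108/329
merge 58/329 + 69/329 → 127/329
merge 2/7 + 108/329 → 202/329
merge 127/329 + 202/329 → 1
L = 43/329 + 69/329 + 2/7 + 108/329 + 127/329 + 202/329 + 1 = 972/329 ≈ 2.954 bits/symbol.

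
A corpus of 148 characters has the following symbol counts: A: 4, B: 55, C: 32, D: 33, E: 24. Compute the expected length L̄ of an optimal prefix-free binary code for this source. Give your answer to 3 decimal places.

2.189 bits/symbol

Probabilities are the counts divided by 148.
Repeatedly combine the two least-probable nodes; the expected code length is the sum of the merged weights.
merge 1/37 + 6/37 → 7/37
merge 7/37 + 8/37 → 15/37
merge 33/148 + 55/148 → 22/37
merge 15/37 + 22/37 → 1
L = 7/37 + 15/37 + 22/37 + 1 = 81/37 ≈ 2.189 bits/symbol.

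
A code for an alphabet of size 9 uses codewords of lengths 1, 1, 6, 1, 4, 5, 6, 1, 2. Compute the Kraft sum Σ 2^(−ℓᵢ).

2.375

With common denominator 2^6 = 64: Σ 2^(−ℓᵢ) = 32/64 + 32/64 + 1/64 + 32/64 + 4/64 + 2/64 + 1/64 + 32/64 + 16/64 = 152/64 = 2.375.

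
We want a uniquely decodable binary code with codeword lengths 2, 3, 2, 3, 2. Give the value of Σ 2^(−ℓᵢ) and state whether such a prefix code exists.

With common denominator 2^3 = 8: Σ 2^(−ℓᵢ) = 2/8 + 1/8 + 2/8 + 1/8 + 2/8 = 8/8 = 1.
Kraft's inequality requires Σ ≤ 1; here Σ = 1 ≤ 1, so such a prefix code exists.

1; yes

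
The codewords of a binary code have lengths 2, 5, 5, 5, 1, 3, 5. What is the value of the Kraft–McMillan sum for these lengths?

With common denominator 2^5 = 32: Σ 2^(−ℓᵢ) = 8/32 + 1/32 + 1/32 + 1/32 + 16/32 + 4/32 + 1/32 = 32/32 = 1.

1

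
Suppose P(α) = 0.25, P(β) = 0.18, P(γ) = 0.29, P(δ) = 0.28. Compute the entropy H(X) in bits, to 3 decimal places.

1.977 bits

H = −Σ pᵢ log₂ pᵢ.
−0.25·log₂(0.25) = 0.5000
−0.18·log₂(0.18) = 0.4453
−0.29·log₂(0.29) = 0.5179
−0.28·log₂(0.28) = 0.5142
Sum ≈ 1.9774 → 1.977 bits.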